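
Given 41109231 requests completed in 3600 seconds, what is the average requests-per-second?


Formula: throughput = requests / seconds
throughput = 41109231 / 3600
throughput = 11419.23 requests/second

11419.23 requests/second


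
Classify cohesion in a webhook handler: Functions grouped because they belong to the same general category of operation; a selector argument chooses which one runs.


Reasoning: Grouped by category of activity, not by data or sequence
Type: Logical cohesion

Logical cohesion


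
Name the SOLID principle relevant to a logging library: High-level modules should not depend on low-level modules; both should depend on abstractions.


This describes the Dependency Inversion Principle (DIP)

Dependency Inversion Principle (DIP)


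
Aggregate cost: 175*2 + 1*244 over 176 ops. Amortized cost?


Formula: Amortized cost = Total cost / Operations
Total cost = (175 * 2) + (1 * 244)
Total cost = 350 + 244 = 594
Amortized = 594 / 176 = 3.375

3.375


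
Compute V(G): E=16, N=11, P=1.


Formula: V(G) = E - N + 2P
V(G) = 16 - 11 + 2*1
V(G) = 5 + 2
V(G) = 7

7


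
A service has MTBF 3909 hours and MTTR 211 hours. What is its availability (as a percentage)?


Availability = MTBF / (MTBF + MTTR)
Availability = 3909 / (3909 + 211)
Availability = 3909 / 4120
Availability = 94.8786%

94.8786%


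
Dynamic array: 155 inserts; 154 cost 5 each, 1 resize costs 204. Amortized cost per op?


Formula: Amortized cost = Total cost / Operations
Total cost = (154 * 5) + (1 * 204)
Total cost = 770 + 204 = 974
Amortized = 974 / 155 = 6.2839

6.2839


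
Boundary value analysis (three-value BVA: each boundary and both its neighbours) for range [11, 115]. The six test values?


Range: [11, 115]
Boundaries: just below min, min, min+1, max-1, max, just above max
Values: [10, 11, 12, 114, 115, 116]

[10, 11, 12, 114, 115, 116]


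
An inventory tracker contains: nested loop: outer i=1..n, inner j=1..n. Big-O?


Reasoning: n iterations times n iterations
Complexity: O(n^2)

O(n^2)


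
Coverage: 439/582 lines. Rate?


Coverage = covered / total * 100
Coverage = 439 / 582 * 100
Coverage = 75.43%

75.43%


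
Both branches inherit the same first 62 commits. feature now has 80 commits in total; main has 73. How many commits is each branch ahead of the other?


Common ancestor: commit #62
feature commits after divergence: 80 - 62 = 18
main commits after divergence: 73 - 62 = 11
feature is 18 commits ahead of main
main is 11 commits ahead of feature

feature ahead: 18, main ahead: 11


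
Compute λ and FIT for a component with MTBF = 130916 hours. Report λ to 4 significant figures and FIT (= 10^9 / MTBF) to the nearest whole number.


Formula: λ = 1 / MTBF; FIT = λ × 1e9 = 1e9 / MTBF
λ = 1 / 130916 ≈ 7.638e-06 failures/hour
FIT = 1e9 / 130916 ≈ 7638 failures per 1e9 hours (nearest whole number)

λ = 7.638e-06 /h, FIT = 7638


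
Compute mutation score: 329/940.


Mutation score = killed / total * 100
Mutation score = 329 / 940 * 100
Mutation score = 35.0%

35.0%


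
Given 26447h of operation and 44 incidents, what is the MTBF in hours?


Formula: MTBF = Total operating time / Number of failures
MTBF = 26447 / 44
MTBF = 601.07 hours

601.07 hours


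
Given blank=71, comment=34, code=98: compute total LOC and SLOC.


Total LOC = blank + comment + code
Total LOC = 71 + 34 + 98 = 203
SLOC (source only) = code = 98

Total LOC: 203, SLOC: 98


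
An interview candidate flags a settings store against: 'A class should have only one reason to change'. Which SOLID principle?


This describes the Single Responsibility Principle (SRP)

Single Responsibility Principle (SRP)


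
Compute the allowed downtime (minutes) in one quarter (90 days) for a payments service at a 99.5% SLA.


Formula: allowed downtime = period * (100 - SLA) / 100
Period (quarter (90 days)) = 129600 minutes
Unavailability fraction = (100 - 99.5) / 100
Allowed downtime = 129600 * (100 - 99.5) / 100
Allowed downtime = 648.0 minutes

648.0 minutes


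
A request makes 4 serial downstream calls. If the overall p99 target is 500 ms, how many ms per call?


Formula: per_stage = total_budget / stages
per_stage = 500 / 4
per_stage = 125.0 ms

125.0 ms


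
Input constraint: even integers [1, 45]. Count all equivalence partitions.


Constraint: even integers in [1, 45]
Class 1: x < 1 — out-of-range invalid
Class 2: x in [1,45] but odd — wrong type invalid
Class 3: x in [1,45] and even — valid
Class 4: x > 45 — out-of-range invalid
Total equivalence classes: 4

4 equivalence classes


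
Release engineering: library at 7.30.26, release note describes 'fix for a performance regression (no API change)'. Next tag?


Current: 7.30.26
Change category: 'fix for a performance regression (no API change)' → patch bump
SemVer rule: patch bump → increment PATCH (MAJOR and MINOR unchanged)
New: 7.30.27

7.30.27


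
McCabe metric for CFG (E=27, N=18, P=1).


Formula: V(G) = E - N + 2P
V(G) = 27 - 18 + 2*1
V(G) = 9 + 2
V(G) = 11

11


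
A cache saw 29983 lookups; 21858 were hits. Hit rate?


Formula: hit rate = hits / (hits + misses) * 100
hit rate = 21858 / (21858 + 8125) * 100
hit rate = 21858 / 29983 * 100
hit rate = 72.9%

72.9%


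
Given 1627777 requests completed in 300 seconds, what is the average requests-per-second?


Formula: throughput = requests / seconds
throughput = 1627777 / 300
throughput = 5425.92 requests/second

5425.92 requests/second


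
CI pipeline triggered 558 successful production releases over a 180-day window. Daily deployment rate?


Formula: deployments per day = releases / days
= 558 / 180
= 3.1 deploys/day
(equivalently, 21.7 deploys/week)

3.1 deploys/day


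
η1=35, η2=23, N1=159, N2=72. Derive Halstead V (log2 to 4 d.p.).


Formula: V = N * log2(η), where N = N1 + N2 and η = η1 + η2
η = 35 + 23 = 58
N = 159 + 72 = 231
log2(58) ≈ 5.8580
V = 231 * 5.8580 = 1353.20

1353.20


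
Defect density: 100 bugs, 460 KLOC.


Defect density = defects / KLOC
Defect density = 100 / 460
Defect density = 0.217 defects/KLOC

0.217 defects/KLOC


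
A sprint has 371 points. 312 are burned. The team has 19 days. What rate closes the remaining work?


Formula: Required rate = Remaining points / Days left
Remaining = 371 - 312 = 59 points
Required rate = 59 / 19 = 3.11 points/day

3.11 points/day


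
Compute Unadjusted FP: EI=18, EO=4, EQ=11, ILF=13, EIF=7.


UFP = EI*4 + EO*5 + EQ*4 + ILF*10 + EIF*7
UFP = 18*4 + 4*5 + 11*4 + 13*10 + 7*7
UFP = 72 + 20 + 44 + 130 + 49
UFP = 315

315


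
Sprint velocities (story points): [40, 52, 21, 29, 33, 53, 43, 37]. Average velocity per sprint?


Formula: Avg velocity = Total points / Number of sprints
Points: [40, 52, 21, 29, 33, 53, 43, 37]
Sum = 40 + 52 + 21 + 29 + 33 + 53 + 43 + 37 = 308
Avg velocity = 308 / 8 = 38.5 points/sprint

38.5 points/sprint


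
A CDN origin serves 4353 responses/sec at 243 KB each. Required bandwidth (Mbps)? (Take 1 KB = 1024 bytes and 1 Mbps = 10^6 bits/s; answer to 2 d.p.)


Formula: Mbps = payload_bytes * RPS * 8 / 1e6
Payload per request = 243 KB = 243 * 1024 = 248832 bytes
Total bytes/sec = 248832 * 4353 = 1083165696
Total bits/sec = 1083165696 * 8 = 8665325568
Mbps = 8665325568 / 1e6 = 8665.33

8665.33 Mbps


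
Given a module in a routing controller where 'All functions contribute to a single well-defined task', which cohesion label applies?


Reasoning: Best: single purpose
Type: Functional cohesion

Functional cohesion


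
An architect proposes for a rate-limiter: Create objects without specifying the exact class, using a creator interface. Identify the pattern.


This matches the Factory Method pattern

Factory Method


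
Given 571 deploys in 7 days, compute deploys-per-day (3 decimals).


Formula: deployments per day = releases / days
= 571 / 7
= 81.571 deploys/day
(equivalently, 571.0 deploys/week)

81.571 deploys/day


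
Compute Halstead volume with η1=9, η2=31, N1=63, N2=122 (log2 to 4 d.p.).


Formula: V = N * log2(η), where N = N1 + N2 and η = η1 + η2
η = 9 + 31 = 40
N = 63 + 122 = 185
log2(40) ≈ 5.3219
V = 185 * 5.3219 = 984.55

984.55


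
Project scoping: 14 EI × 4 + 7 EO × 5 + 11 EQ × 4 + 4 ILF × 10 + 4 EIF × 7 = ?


UFP = EI*4 + EO*5 + EQ*4 + ILF*10 + EIF*7
UFP = 14*4 + 7*5 + 11*4 + 4*10 + 4*7
UFP = 56 + 35 + 44 + 40 + 28
UFP = 203

203


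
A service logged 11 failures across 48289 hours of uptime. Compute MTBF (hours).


Formula: MTBF = Total operating time / Number of failures
MTBF = 48289 / 11
MTBF = 4389.91 hours

4389.91 hours


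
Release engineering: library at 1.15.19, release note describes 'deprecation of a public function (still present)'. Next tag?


Current: 1.15.19
Change category: 'deprecation of a public function (still present)' → minor bump
SemVer rule: minor bump → increment MINOR, reset PATCH to 0 (MAJOR unchanged)
New: 1.16.0

1.16.0


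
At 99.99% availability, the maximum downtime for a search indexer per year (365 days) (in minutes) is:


Formula: allowed downtime = period * (100 - SLA) / 100
Period (year (365 days)) = 525600 minutes
Unavailability fraction = (100 - 99.99) / 100
Allowed downtime = 525600 * (100 - 99.99) / 100
Allowed downtime = 52.56 minutes

52.56 minutes


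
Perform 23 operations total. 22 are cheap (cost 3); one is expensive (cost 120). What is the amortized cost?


Formula: Amortized cost = Total cost / Operations
Total cost = (22 * 3) + (1 * 120)
Total cost = 66 + 120 = 186
Amortized = 186 / 23 = 8.087

8.087


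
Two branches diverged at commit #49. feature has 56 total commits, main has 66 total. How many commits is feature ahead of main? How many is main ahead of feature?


Common ancestor: commit #49
feature commits after divergence: 56 - 49 = 7
main commits after divergence: 66 - 49 = 17
feature is 7 commits ahead of main
main is 17 commits ahead of feature

feature ahead: 7, main ahead: 17


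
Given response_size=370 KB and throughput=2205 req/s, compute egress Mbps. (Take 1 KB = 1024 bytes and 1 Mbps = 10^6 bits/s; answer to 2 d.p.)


Formula: Mbps = payload_bytes * RPS * 8 / 1e6
Payload per request = 370 KB = 370 * 1024 = 378880 bytes
Total bytes/sec = 378880 * 2205 = 835430400
Total bits/sec = 835430400 * 8 = 6683443200
Mbps = 6683443200 / 1e6 = 6683.44

6683.44 Mbps


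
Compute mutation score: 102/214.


Mutation score = killed / total * 100
Mutation score = 102 / 214 * 100
Mutation score = 47.66%

47.66%


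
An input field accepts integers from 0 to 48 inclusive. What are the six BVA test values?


Range: [0, 48]
Boundaries: just below min, min, min+1, max-1, max, just above max
Values: [-1, 0, 1, 47, 48, 49]

[-1, 0, 1, 47, 48, 49]


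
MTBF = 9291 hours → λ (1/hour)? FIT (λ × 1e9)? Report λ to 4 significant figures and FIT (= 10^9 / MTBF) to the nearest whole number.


Formula: λ = 1 / MTBF; FIT = λ × 1e9 = 1e9 / MTBF
λ = 1 / 9291 ≈ 1.076e-04 failures/hour
FIT = 1e9 / 9291 ≈ 107631 failures per 1e9 hours (nearest whole number)

λ = 1.076e-04 /h, FIT = 107631


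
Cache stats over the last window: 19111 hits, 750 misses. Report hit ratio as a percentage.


Formula: hit rate = hits / (hits + misses) * 100
hit rate = 19111 / (19111 + 750) * 100
hit rate = 19111 / 19861 * 100
hit rate = 96.22%

96.22%


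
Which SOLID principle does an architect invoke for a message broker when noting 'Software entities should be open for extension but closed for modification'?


This describes the Open/Closed Principle (OCP)

Open/Closed Principle (OCP)


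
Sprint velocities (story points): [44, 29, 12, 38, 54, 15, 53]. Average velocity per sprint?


Formula: Avg velocity = Total points / Number of sprints
Points: [44, 29, 12, 38, 54, 15, 53]
Sum = 44 + 29 + 12 + 38 + 54 + 15 + 53 = 245
Avg velocity = 245 / 7 = 35.0 points/sprint

35.0 points/sprint


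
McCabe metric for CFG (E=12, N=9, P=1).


Formula: V(G) = E - N + 2P
V(G) = 12 - 9 + 2*1
V(G) = 3 + 2
V(G) = 5

5


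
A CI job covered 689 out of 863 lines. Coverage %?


Coverage = covered / total * 100
Coverage = 689 / 863 * 100
Coverage = 79.84%

79.84%


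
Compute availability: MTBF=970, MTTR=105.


Availability = MTBF / (MTBF + MTTR)
Availability = 970 / (970 + 105)
Availability = 970 / 1075
Availability = 90.2326%

90.2326%


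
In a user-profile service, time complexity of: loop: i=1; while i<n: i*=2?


Reasoning: i doubles each step so iterations are log2(n)
Complexity: O(log n)

O(log n)


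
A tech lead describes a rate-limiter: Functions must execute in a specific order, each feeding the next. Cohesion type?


Reasoning: Output of one is input to next
Type: Sequential cohesion

Sequential cohesion


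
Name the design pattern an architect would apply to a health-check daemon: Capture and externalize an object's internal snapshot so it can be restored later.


This matches the Memento pattern

Memento


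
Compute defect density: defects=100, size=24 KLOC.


Defect density = defects / KLOC
Defect density = 100 / 24
Defect density = 4.167 defects/KLOC

4.167 defects/KLOC


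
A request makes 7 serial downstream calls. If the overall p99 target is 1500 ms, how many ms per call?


Formula: per_stage = total_budget / stages
per_stage = 1500 / 7
per_stage = 214.29 ms

214.29 ms


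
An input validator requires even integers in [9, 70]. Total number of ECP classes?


Constraint: even integers in [9, 70]
Class 1: x < 9 — out-of-range invalid
Class 2: x in [9,70] but odd — wrong type invalid
Class 3: x in [9,70] and even — valid
Class 4: x > 70 — out-of-range invalid
Total equivalence classes: 4

4 equivalence classes


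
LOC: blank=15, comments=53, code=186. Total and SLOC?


Total LOC = blank + comment + code
Total LOC = 15 + 53 + 186 = 254
SLOC (source only) = code = 186

Total LOC: 254, SLOC: 186


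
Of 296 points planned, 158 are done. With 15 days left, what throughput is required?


Formula: Required rate = Remaining points / Days left
Remaining = 296 - 158 = 138 points
Required rate = 138 / 15 = 9.2 points/day

9.2 points/day


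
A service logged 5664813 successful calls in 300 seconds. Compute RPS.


Formula: throughput = requests / seconds
throughput = 5664813 / 300
throughput = 18882.71 requests/second

18882.71 requests/second


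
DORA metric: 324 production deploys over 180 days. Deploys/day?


Formula: deployments per day = releases / days
= 324 / 180
= 1.8 deploys/day
(equivalently, 12.6 deploys/week)

1.8 deploys/day


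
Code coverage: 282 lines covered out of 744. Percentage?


Coverage = covered / total * 100
Coverage = 282 / 744 * 100
Coverage = 37.9%

37.9%


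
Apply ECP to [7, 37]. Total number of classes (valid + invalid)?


Valid range: [7, 37]
Class 1: x < 7 — invalid
Class 2: 7 ≤ x ≤ 37 — valid
Class 3: x > 37 — invalid
Total equivalence classes: 3

3 equivalence classes


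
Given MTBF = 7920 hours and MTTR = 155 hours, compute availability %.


Availability = MTBF / (MTBF + MTTR)
Availability = 7920 / (7920 + 155)
Availability = 7920 / 8075
Availability = 98.0805%

98.0805%


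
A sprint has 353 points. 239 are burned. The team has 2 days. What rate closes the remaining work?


Formula: Required rate = Remaining points / Days left
Remaining = 353 - 239 = 114 points
Required rate = 114 / 2 = 57.0 points/day

57.0 points/day


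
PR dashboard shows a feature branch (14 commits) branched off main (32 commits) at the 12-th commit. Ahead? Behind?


Common ancestor: commit #12
feature commits after divergence: 14 - 12 = 2
main commits after divergence: 32 - 12 = 20
feature is 2 commits ahead of main
main is 20 commits ahead of feature

feature ahead: 2, main ahead: 20


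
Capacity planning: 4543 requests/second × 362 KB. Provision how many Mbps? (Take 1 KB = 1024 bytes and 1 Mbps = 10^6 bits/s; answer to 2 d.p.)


Formula: Mbps = payload_bytes * RPS * 8 / 1e6
Payload per request = 362 KB = 362 * 1024 = 370688 bytes
Total bytes/sec = 370688 * 4543 = 1684035584
Total bits/sec = 1684035584 * 8 = 13472284672
Mbps = 13472284672 / 1e6 = 13472.28

13472.28 Mbps


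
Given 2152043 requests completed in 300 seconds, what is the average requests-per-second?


Formula: throughput = requests / seconds
throughput = 2152043 / 300
throughput = 7173.48 requests/second

7173.48 requests/second


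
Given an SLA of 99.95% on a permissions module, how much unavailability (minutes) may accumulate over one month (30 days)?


Formula: allowed downtime = period * (100 - SLA) / 100
Period (month (30 days)) = 43200 minutes
Unavailability fraction = (100 - 99.95) / 100
Allowed downtime = 43200 * (100 - 99.95) / 100
Allowed downtime = 21.6 minutes

21.6 minutes


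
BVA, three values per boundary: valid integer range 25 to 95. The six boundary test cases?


Range: [25, 95]
Boundaries: just below min, min, min+1, max-1, max, just above max
Values: [24, 25, 26, 94, 95, 96]

[24, 25, 26, 94, 95, 96]


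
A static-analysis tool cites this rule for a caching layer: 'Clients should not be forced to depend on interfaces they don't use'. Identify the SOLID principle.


This describes the Interface Segregation Principle (ISP)

Interface Segregation Principle (ISP)


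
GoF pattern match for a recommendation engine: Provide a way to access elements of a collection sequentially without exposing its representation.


This matches the Iterator pattern

Iterator


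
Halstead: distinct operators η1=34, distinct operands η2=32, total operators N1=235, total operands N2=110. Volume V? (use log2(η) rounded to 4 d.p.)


Formula: V = N * log2(η), where N = N1 + N2 and η = η1 + η2
η = 34 + 32 = 66
N = 235 + 110 = 345
log2(66) ≈ 6.0444
V = 345 * 6.0444 = 2085.32

2085.32


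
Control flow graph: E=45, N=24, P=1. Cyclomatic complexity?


Formula: V(G) = E - N + 2P
V(G) = 45 - 24 + 2*1
V(G) = 21 + 2
V(G) = 23

23


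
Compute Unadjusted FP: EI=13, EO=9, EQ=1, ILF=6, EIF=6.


UFP = EI*4 + EO*5 + EQ*4 + ILF*10 + EIF*7
UFP = 13*4 + 9*5 + 1*4 + 6*10 + 6*7
UFP = 52 + 45 + 4 + 60 + 42
UFP = 203

203


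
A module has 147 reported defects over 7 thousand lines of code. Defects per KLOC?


Defect density = defects / KLOC
Defect density = 147 / 7
Defect density = 21.0 defects/KLOC

21.0 defects/KLOC


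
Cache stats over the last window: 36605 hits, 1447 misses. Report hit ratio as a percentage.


Formula: hit rate = hits / (hits + misses) * 100
hit rate = 36605 / (36605 + 1447) * 100
hit rate = 36605 / 38052 * 100
hit rate = 96.2%

96.2%


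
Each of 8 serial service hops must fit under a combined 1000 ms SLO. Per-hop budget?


Formula: per_stage = total_budget / stages
per_stage = 1000 / 8
per_stage = 125.0 ms

125.0 ms


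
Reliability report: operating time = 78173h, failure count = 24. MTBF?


Formula: MTBF = Total operating time / Number of failures
MTBF = 78173 / 24
MTBF = 3257.21 hours

3257.21 hours


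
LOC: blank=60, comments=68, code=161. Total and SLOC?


Total LOC = blank + comment + code
Total LOC = 60 + 68 + 161 = 289
SLOC (source only) = code = 161

Total LOC: 289, SLOC: 161


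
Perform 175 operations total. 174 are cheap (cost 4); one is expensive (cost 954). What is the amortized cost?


Formula: Amortized cost = Total cost / Operations
Total cost = (174 * 4) + (1 * 954)
Total cost = 696 + 954 = 1650
Amortized = 1650 / 175 = 9.4286

9.4286


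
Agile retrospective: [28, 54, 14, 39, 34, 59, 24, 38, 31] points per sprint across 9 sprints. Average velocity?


Formula: Avg velocity = Total points / Number of sprints
Points: [28, 54, 14, 39, 34, 59, 24, 38, 31]
Sum = 28 + 54 + 14 + 39 + 34 + 59 + 24 + 38 + 31 = 321
Avg velocity = 321 / 9 = 35.67 points/sprint

35.67 points/sprint


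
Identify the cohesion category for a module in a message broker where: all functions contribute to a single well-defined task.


Reasoning: Best: single purpose
Type: Functional cohesion

Functional cohesion


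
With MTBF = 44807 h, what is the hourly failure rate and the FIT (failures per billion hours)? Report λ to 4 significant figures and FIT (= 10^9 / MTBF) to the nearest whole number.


Formula: λ = 1 / MTBF; FIT = λ × 1e9 = 1e9 / MTBF
λ = 1 / 44807 ≈ 2.232e-05 failures/hour
FIT = 1e9 / 44807 ≈ 22318 failures per 1e9 hours (nearest whole number)

λ = 2.232e-05 /h, FIT = 22318


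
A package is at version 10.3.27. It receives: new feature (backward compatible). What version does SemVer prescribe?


Current: 10.3.27
Change category: 'new feature (backward compatible)' → minor bump
SemVer rule: minor bump → increment MINOR, reset PATCH to 0 (MAJOR unchanged)
New: 10.4.0

10.4.0


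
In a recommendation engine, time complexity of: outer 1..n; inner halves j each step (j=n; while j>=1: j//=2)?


Reasoning: n times log n
Complexity: O(n log n)

O(n log n)


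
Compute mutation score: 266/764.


Mutation score = killed / total * 100
Mutation score = 266 / 764 * 100
Mutation score = 34.82%

34.82%


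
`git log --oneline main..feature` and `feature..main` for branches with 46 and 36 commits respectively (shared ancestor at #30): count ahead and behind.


Common ancestor: commit #30
feature commits after divergence: 46 - 30 = 16
main commits after divergence: 36 - 30 = 6
feature is 16 commits ahead of main
main is 6 commits ahead of feature

feature ahead: 16, main ahead: 6


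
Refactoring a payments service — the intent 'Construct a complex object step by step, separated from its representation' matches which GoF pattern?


This matches the Builder pattern

Builder


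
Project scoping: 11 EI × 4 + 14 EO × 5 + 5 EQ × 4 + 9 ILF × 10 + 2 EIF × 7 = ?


UFP = EI*4 + EO*5 + EQ*4 + ILF*10 + EIF*7
UFP = 11*4 + 14*5 + 5*4 + 9*10 + 2*7
UFP = 44 + 70 + 20 + 90 + 14
UFP = 238

238


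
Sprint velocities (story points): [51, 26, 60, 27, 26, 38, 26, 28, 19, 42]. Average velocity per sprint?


Formula: Avg velocity = Total points / Number of sprints
Points: [51, 26, 60, 27, 26, 38, 26, 28, 19, 42]
Sum = 51 + 26 + 60 + 27 + 26 + 38 + 26 + 28 + 19 + 42 = 343
Avg velocity = 343 / 10 = 34.3 points/sprint

34.3 points/sprint


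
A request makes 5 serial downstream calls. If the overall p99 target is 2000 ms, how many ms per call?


Formula: per_stage = total_budget / stages
per_stage = 2000 / 5
per_stage = 400.0 ms

400.0 ms


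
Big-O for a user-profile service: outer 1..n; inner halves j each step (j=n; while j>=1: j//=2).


Reasoning: n times log n
Complexity: O(n log n)

O(n log n)


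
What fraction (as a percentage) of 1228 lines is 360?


Coverage = covered / total * 100
Coverage = 360 / 1228 * 100
Coverage = 29.32%

29.32%


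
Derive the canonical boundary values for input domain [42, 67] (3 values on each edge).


Range: [42, 67]
Boundaries: just below min, min, min+1, max-1, max, just above max
Values: [41, 42, 43, 66, 67, 68]

[41, 42, 43, 66, 67, 68]


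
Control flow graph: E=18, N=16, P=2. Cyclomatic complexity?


Formula: V(G) = E - N + 2P
V(G) = 18 - 16 + 2*2
V(G) = 2 + 4
V(G) = 6

6


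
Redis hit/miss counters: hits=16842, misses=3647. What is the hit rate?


Formula: hit rate = hits / (hits + misses) * 100
hit rate = 16842 / (16842 + 3647) * 100
hit rate = 16842 / 20489 * 100
hit rate = 82.2%

82.2%


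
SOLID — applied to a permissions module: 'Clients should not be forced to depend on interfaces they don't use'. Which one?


This describes the Interface Segregation Principle (ISP)

Interface Segregation Principle (ISP)


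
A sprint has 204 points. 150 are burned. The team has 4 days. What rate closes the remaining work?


Formula: Required rate = Remaining points / Days left
Remaining = 204 - 150 = 54 points
Required rate = 54 / 4 = 13.5 points/day

13.5 points/day


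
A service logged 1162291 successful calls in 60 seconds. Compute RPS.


Formula: throughput = requests / seconds
throughput = 1162291 / 60
throughput = 19371.52 requests/second

19371.52 requests/second


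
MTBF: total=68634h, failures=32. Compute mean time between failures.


Formula: MTBF = Total operating time / Number of failures
MTBF = 68634 / 32
MTBF = 2144.81 hours

2144.81 hours


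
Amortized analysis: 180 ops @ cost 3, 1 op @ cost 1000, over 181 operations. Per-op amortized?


Formula: Amortized cost = Total cost / Operations
Total cost = (180 * 3) + (1 * 1000)
Total cost = 540 + 1000 = 1540
Amortized = 1540 / 181 = 8.5083

8.5083


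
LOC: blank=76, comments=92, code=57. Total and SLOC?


Total LOC = blank + comment + code
Total LOC = 76 + 92 + 57 = 225
SLOC (source only) = code = 57

Total LOC: 225, SLOC: 57


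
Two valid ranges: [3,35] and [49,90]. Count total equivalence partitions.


Valid ranges: [3,35] and [49,90]
Class 1: x < 3 — invalid
Class 2: 3 ≤ x ≤ 35 — valid
Class 3: 35 < x < 49 — invalid (gap between ranges)
Class 4: 49 ≤ x ≤ 90 — valid
Class 5: x > 90 — invalid
Total equivalence classes: 5

5 equivalence classes


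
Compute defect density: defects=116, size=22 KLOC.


Defect density = defects / KLOC
Defect density = 116 / 22
Defect density = 5.273 defects/KLOC

5.273 defects/KLOC


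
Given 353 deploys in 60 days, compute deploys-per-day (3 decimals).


Formula: deployments per day = releases / days
= 353 / 60
= 5.883 deploys/day
(equivalently, 41.18 deploys/week)

5.883 deploys/day


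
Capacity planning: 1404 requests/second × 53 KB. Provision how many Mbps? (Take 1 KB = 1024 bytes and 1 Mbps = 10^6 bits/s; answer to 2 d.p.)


Formula: Mbps = payload_bytes * RPS * 8 / 1e6
Payload per request = 53 KB = 53 * 1024 = 54272 bytes
Total bytes/sec = 54272 * 1404 = 76197888
Total bits/sec = 76197888 * 8 = 609583104
Mbps = 609583104 / 1e6 = 609.58

609.58 Mbps


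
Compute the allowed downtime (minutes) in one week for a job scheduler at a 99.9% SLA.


Formula: allowed downtime = period * (100 - SLA) / 100
Period (week) = 10080 minutes
Unavailability fraction = (100 - 99.9) / 100
Allowed downtime = 10080 * (100 - 99.9) / 100
Allowed downtime = 10.08 minutes

10.08 minutes


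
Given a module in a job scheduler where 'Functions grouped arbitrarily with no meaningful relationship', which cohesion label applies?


Reasoning: Worst: random grouping
Type: Coincidental cohesion

Coincidental cohesion


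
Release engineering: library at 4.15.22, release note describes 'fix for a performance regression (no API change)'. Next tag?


Current: 4.15.22
Change category: 'fix for a performance regression (no API change)' → patch bump
SemVer rule: patch bump → increment PATCH (MAJOR and MINOR unchanged)
New: 4.15.23

4.15.23


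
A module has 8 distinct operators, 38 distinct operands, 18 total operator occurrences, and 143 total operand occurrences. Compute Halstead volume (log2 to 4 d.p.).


Formula: V = N * log2(η), where N = N1 + N2 and η = η1 + η2
η = 8 + 38 = 46
N = 18 + 143 = 161
log2(46) ≈ 5.5236
V = 161 * 5.5236 = 889.30

889.30


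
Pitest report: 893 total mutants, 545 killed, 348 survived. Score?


Mutation score = killed / total * 100
Mutation score = 545 / 893 * 100
Mutation score = 61.03%

61.03%


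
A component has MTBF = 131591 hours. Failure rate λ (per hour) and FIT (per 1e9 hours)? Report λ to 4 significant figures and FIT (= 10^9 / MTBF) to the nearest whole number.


Formula: λ = 1 / MTBF; FIT = λ × 1e9 = 1e9 / MTBF
λ = 1 / 131591 ≈ 7.599e-06 failures/hour
FIT = 1e9 / 131591 ≈ 7599 failures per 1e9 hours (nearest whole number)

λ = 7.599e-06 /h, FIT = 7599


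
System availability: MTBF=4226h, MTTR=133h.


Availability = MTBF / (MTBF + MTTR)
Availability = 4226 / (4226 + 133)
Availability = 4226 / 4359
Availability = 96.9488%

96.9488%


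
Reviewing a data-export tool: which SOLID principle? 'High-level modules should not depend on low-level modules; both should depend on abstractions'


This describes the Dependency Inversion Principle (DIP)

Dependency Inversion Principle (DIP)


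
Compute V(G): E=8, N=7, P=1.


Formula: V(G) = E - N + 2P
V(G) = 8 - 7 + 2*1
V(G) = 1 + 2
V(G) = 3

3


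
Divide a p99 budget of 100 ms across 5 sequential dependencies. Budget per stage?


Formula: per_stage = total_budget / stages
per_stage = 100 / 5
per_stage = 20.0 ms

20.0 ms


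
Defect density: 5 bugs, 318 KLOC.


Defect density = defects / KLOC
Defect density = 5 / 318
Defect density = 0.016 defects/KLOC

0.016 defects/KLOC


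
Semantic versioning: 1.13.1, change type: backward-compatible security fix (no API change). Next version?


Current: 1.13.1
Change category: 'backward-compatible security fix (no API change)' → patch bump
SemVer rule: patch bump → increment PATCH (MAJOR and MINOR unchanged)
New: 1.13.2

1.13.2


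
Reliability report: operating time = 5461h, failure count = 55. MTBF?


Formula: MTBF = Total operating time / Number of failures
MTBF = 5461 / 55
MTBF = 99.29 hours

99.29 hours


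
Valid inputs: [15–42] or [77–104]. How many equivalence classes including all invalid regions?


Valid ranges: [15,42] and [77,104]
Class 1: x < 15 — invalid
Class 2: 15 ≤ x ≤ 42 — valid
Class 3: 42 < x < 77 — invalid (gap between ranges)
Class 4: 77 ≤ x ≤ 104 — valid
Class 5: x > 104 — invalid
Total equivalence classes: 5

5 equivalence classes


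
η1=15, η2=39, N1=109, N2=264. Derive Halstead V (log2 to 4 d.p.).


Formula: V = N * log2(η), where N = N1 + N2 and η = η1 + η2
η = 15 + 39 = 54
N = 109 + 264 = 373
log2(54) ≈ 5.7549
V = 373 * 5.7549 = 2146.58

2146.58


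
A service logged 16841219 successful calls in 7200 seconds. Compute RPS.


Formula: throughput = requests / seconds
throughput = 16841219 / 7200
throughput = 2339.06 requests/second

2339.06 requests/second


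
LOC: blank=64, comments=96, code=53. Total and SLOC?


Total LOC = blank + comment + code
Total LOC = 64 + 96 + 53 = 213
SLOC (source only) = code = 53

Total LOC: 213, SLOC: 53


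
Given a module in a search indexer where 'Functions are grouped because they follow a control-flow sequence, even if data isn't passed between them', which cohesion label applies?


Reasoning: Grouped by order of execution within a routine, not by data flow
Type: Procedural cohesion

Procedural cohesion


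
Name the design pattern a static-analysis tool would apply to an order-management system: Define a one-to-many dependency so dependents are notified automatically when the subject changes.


This matches the Observer pattern

Observer


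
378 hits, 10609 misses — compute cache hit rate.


Formula: hit rate = hits / (hits + misses) * 100
hit rate = 378 / (378 + 10609) * 100
hit rate = 378 / 10987 * 100
hit rate = 3.44%

3.44%


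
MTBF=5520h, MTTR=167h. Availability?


Availability = MTBF / (MTBF + MTTR)
Availability = 5520 / (5520 + 167)
Availability = 5520 / 5687
Availability = 97.0635%

97.0635%


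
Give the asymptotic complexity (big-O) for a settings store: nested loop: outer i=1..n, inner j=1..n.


Reasoning: n iterations times n iterations
Complexity: O(n^2)

O(n^2)


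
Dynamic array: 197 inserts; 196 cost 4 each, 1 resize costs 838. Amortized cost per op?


Formula: Amortized cost = Total cost / Operations
Total cost = (196 * 4) + (1 * 838)
Total cost = 784 + 838 = 1622
Amortized = 1622 / 197 = 8.2335

8.2335


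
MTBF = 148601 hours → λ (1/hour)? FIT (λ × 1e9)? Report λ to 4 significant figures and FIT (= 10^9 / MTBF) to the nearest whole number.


Formula: λ = 1 / MTBF; FIT = λ × 1e9 = 1e9 / MTBF
λ = 1 / 148601 ≈ 6.729e-06 failures/hour
FIT = 1e9 / 148601 ≈ 6729 failures per 1e9 hours (nearest whole number)

λ = 6.729e-06 /h, FIT = 6729


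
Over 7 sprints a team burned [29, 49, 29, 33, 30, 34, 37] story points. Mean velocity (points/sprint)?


Formula: Avg velocity = Total points / Number of sprints
Points: [29, 49, 29, 33, 30, 34, 37]
Sum = 29 + 49 + 29 + 33 + 30 + 34 + 37 = 241
Avg velocity = 241 / 7 = 34.43 points/sprint

34.43 points/sprint


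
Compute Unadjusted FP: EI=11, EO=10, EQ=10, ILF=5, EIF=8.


UFP = EI*4 + EO*5 + EQ*4 + ILF*10 + EIF*7
UFP = 11*4 + 10*5 + 10*4 + 5*10 + 8*7
UFP = 44 + 50 + 40 + 50 + 56
UFP = 240

240


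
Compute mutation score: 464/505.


Mutation score = killed / total * 100
Mutation score = 464 / 505 * 100
Mutation score = 91.88%

91.88%


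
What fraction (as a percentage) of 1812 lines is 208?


Coverage = covered / total * 100
Coverage = 208 / 1812 * 100
Coverage = 11.48%

11.48%


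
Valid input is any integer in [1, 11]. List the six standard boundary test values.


Range: [1, 11]
Boundaries: just below min, min, min+1, max-1, max, just above max
Values: [0, 1, 2, 10, 11, 12]

[0, 1, 2, 10, 11, 12]


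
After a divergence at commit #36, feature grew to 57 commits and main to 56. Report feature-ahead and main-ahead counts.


Common ancestor: commit #36
feature commits after divergence: 57 - 36 = 21
main commits after divergence: 56 - 36 = 20
feature is 21 commits ahead of main
main is 20 commits ahead of feature

feature ahead: 21, main ahead: 20


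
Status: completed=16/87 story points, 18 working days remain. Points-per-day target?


Formula: Required rate = Remaining points / Days left
Remaining = 87 - 16 = 71 points
Required rate = 71 / 18 = 3.94 points/day

3.94 points/day


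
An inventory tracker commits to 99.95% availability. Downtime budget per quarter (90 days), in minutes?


Formula: allowed downtime = period * (100 - SLA) / 100
Period (quarter (90 days)) = 129600 minutes
Unavailability fraction = (100 - 99.95) / 100
Allowed downtime = 129600 * (100 - 99.95) / 100
Allowed downtime = 64.8 minutes

64.8 minutes


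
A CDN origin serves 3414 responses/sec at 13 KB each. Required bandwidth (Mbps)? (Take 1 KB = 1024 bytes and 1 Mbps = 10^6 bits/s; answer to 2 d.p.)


Formula: Mbps = payload_bytes * RPS * 8 / 1e6
Payload per request = 13 KB = 13 * 1024 = 13312 bytes
Total bytes/sec = 13312 * 3414 = 45447168
Total bits/sec = 45447168 * 8 = 363577344
Mbps = 363577344 / 1e6 = 363.58

363.58 Mbps


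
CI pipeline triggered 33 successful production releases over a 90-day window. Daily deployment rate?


Formula: deployments per day = releases / days
= 33 / 90
= 0.367 deploys/day
(equivalently, 2.57 deploys/week)

0.367 deploys/day


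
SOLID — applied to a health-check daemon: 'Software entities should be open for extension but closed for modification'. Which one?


This describes the Open/Closed Principle (OCP)

Open/Closed Principle (OCP)


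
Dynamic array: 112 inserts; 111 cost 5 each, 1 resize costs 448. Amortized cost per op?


Formula: Amortized cost = Total cost / Operations
Total cost = (111 * 5) + (1 * 448)
Total cost = 555 + 448 = 1003
Amortized = 1003 / 112 = 8.9554

8.9554


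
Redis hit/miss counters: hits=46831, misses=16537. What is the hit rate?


Formula: hit rate = hits / (hits + misses) * 100
hit rate = 46831 / (46831 + 16537) * 100
hit rate = 46831 / 63368 * 100
hit rate = 73.9%

73.9%


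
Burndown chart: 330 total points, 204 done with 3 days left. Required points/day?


Formula: Required rate = Remaining points / Days left
Remaining = 330 - 204 = 126 points
Required rate = 126 / 3 = 42.0 points/day

42.0 points/day


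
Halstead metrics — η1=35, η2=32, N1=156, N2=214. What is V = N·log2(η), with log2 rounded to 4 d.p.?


Formula: V = N * log2(η), where N = N1 + N2 and η = η1 + η2
η = 35 + 32 = 67
N = 156 + 214 = 370
log2(67) ≈ 6.0661
V = 370 * 6.0661 = 2244.46

2244.46


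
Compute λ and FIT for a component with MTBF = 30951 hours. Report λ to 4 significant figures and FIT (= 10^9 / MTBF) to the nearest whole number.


Formula: λ = 1 / MTBF; FIT = λ × 1e9 = 1e9 / MTBF
λ = 1 / 30951 ≈ 3.231e-05 failures/hour
FIT = 1e9 / 30951 ≈ 32309 failures per 1e9 hours (nearest whole number)

λ = 3.231e-05 /h, FIT = 32309


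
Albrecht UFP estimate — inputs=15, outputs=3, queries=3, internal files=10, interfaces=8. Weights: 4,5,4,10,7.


UFP = EI*4 + EO*5 + EQ*4 + ILF*10 + EIF*7
UFP = 15*4 + 3*5 + 3*4 + 10*10 + 8*7
UFP = 60 + 15 + 12 + 100 + 56
UFP = 243

243


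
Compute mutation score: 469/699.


Mutation score = killed / total * 100
Mutation score = 469 / 699 * 100
Mutation score = 67.1%

67.1%


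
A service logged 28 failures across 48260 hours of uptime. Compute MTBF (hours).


Formula: MTBF = Total operating time / Number of failures
MTBF = 48260 / 28
MTBF = 1723.57 hours

1723.57 hours


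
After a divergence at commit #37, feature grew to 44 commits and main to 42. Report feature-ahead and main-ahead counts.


Common ancestor: commit #37
feature commits after divergence: 44 - 37 = 7
main commits after divergence: 42 - 37 = 5
feature is 7 commits ahead of main
main is 5 commits ahead of feature

feature ahead: 7, main ahead: 5


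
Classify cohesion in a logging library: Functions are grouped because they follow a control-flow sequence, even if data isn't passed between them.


Reasoning: Grouped by order of execution within a routine, not by data flow
Type: Procedural cohesion

Procedural cohesion


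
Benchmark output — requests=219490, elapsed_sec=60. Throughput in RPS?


Formula: throughput = requests / seconds
throughput = 219490 / 60
throughput = 3658.17 requests/second

3658.17 requests/second


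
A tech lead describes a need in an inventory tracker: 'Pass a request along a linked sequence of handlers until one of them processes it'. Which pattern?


This matches the Chain of Responsibility pattern

Chain of Responsibility


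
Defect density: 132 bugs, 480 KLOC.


Defect density = defects / KLOC
Defect density = 132 / 480
Defect density = 0.275 defects/KLOC

0.275 defects/KLOC


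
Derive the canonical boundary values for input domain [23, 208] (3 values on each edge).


Range: [23, 208]
Boundaries: just below min, min, min+1, max-1, max, just above max
Values: [22, 23, 24, 207, 208, 209]

[22, 23, 24, 207, 208, 209]


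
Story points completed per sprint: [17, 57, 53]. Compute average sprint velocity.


Formula: Avg velocity = Total points / Number of sprints
Points: [17, 57, 53]
Sum = 17 + 57 + 53 = 127
Avg velocity = 127 / 3 = 42.33 points/sprint

42.33 points/sprint


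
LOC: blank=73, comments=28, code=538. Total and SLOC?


Total LOC = blank + comment + code
Total LOC = 73 + 28 + 538 = 639
SLOC (source only) = code = 538

Total LOC: 639, SLOC: 538


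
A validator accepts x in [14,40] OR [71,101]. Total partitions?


Valid ranges: [14,40] and [71,101]
Class 1: x < 14 — invalid
Class 2: 14 ≤ x ≤ 40 — valid
Class 3: 40 < x < 71 — invalid (gap between ranges)
Class 4: 71 ≤ x ≤ 101 — valid
Class 5: x > 101 — invalid
Total equivalence classes: 5

5 equivalence classes


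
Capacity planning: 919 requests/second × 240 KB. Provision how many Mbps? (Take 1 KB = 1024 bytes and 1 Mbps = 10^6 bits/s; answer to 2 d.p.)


Formula: Mbps = payload_bytes * RPS * 8 / 1e6
Payload per request = 240 KB = 240 * 1024 = 245760 bytes
Total bytes/sec = 245760 * 919 = 225853440
Total bits/sec = 225853440 * 8 = 1806827520
Mbps = 1806827520 / 1e6 = 1806.83

1806.83 Mbps


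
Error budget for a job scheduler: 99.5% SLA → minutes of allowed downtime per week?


Formula: allowed downtime = period * (100 - SLA) / 100
Period (week) = 10080 minutes
Unavailability fraction = (100 - 99.5) / 100
Allowed downtime = 10080 * (100 - 99.5) / 100
Allowed downtime = 50.4 minutes

50.4 minutes
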